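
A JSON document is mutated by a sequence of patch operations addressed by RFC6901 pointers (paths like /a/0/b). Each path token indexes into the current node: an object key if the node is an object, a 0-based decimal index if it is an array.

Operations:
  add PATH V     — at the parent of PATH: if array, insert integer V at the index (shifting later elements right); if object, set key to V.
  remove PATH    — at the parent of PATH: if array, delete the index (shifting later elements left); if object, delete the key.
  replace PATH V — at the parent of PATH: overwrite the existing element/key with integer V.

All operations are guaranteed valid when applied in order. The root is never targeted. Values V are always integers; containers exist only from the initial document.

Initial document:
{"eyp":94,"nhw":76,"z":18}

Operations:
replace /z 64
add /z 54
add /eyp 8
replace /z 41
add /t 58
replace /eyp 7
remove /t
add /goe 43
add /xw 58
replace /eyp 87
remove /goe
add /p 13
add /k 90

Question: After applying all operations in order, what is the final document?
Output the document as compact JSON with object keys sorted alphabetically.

After op 1 (replace /z 64): {"eyp":94,"nhw":76,"z":64}
After op 2 (add /z 54): {"eyp":94,"nhw":76,"z":54}
After op 3 (add /eyp 8): {"eyp":8,"nhw":76,"z":54}
After op 4 (replace /z 41): {"eyp":8,"nhw":76,"z":41}
After op 5 (add /t 58): {"eyp":8,"nhw":76,"t":58,"z":41}
After op 6 (replace /eyp 7): {"eyp":7,"nhw":76,"t":58,"z":41}
After op 7 (remove /t): {"eyp":7,"nhw":76,"z":41}
After op 8 (add /goe 43): {"eyp":7,"goe":43,"nhw":76,"z":41}
After op 9 (add /xw 58): {"eyp":7,"goe":43,"nhw":76,"xw":58,"z":41}
After op 10 (replace /eyp 87): {"eyp":87,"goe":43,"nhw":76,"xw":58,"z":41}
After op 11 (remove /goe): {"eyp":87,"nhw":76,"xw":58,"z":41}
After op 12 (add /p 13): {"eyp":87,"nhw":76,"p":13,"xw":58,"z":41}
After op 13 (add /k 90): {"eyp":87,"k":90,"nhw":76,"p":13,"xw":58,"z":41}

Answer: {"eyp":87,"k":90,"nhw":76,"p":13,"xw":58,"z":41}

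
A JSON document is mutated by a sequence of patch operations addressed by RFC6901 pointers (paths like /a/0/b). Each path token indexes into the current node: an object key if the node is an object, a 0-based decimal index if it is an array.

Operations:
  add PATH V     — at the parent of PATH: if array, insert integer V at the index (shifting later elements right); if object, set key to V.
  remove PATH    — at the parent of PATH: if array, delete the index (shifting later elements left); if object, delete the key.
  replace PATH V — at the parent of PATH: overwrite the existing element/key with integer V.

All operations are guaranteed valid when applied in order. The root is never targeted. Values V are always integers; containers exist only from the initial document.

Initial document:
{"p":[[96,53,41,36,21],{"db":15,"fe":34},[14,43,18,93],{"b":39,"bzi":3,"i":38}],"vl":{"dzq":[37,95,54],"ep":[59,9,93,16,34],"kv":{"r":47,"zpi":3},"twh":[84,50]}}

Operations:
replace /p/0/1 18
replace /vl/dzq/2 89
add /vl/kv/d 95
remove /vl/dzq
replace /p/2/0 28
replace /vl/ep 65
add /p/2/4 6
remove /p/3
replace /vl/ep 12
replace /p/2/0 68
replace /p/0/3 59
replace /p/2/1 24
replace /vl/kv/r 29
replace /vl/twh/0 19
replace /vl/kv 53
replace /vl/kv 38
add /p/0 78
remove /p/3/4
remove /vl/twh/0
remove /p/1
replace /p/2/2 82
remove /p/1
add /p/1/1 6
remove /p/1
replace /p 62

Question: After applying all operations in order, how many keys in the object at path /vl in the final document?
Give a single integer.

Answer: 3

Derivation:
After op 1 (replace /p/0/1 18): {"p":[[96,18,41,36,21],{"db":15,"fe":34},[14,43,18,93],{"b":39,"bzi":3,"i":38}],"vl":{"dzq":[37,95,54],"ep":[59,9,93,16,34],"kv":{"r":47,"zpi":3},"twh":[84,50]}}
After op 2 (replace /vl/dzq/2 89): {"p":[[96,18,41,36,21],{"db":15,"fe":34},[14,43,18,93],{"b":39,"bzi":3,"i":38}],"vl":{"dzq":[37,95,89],"ep":[59,9,93,16,34],"kv":{"r":47,"zpi":3},"twh":[84,50]}}
After op 3 (add /vl/kv/d 95): {"p":[[96,18,41,36,21],{"db":15,"fe":34},[14,43,18,93],{"b":39,"bzi":3,"i":38}],"vl":{"dzq":[37,95,89],"ep":[59,9,93,16,34],"kv":{"d":95,"r":47,"zpi":3},"twh":[84,50]}}
After op 4 (remove /vl/dzq): {"p":[[96,18,41,36,21],{"db":15,"fe":34},[14,43,18,93],{"b":39,"bzi":3,"i":38}],"vl":{"ep":[59,9,93,16,34],"kv":{"d":95,"r":47,"zpi":3},"twh":[84,50]}}
After op 5 (replace /p/2/0 28): {"p":[[96,18,41,36,21],{"db":15,"fe":34},[28,43,18,93],{"b":39,"bzi":3,"i":38}],"vl":{"ep":[59,9,93,16,34],"kv":{"d":95,"r":47,"zpi":3},"twh":[84,50]}}
After op 6 (replace /vl/ep 65): {"p":[[96,18,41,36,21],{"db":15,"fe":34},[28,43,18,93],{"b":39,"bzi":3,"i":38}],"vl":{"ep":65,"kv":{"d":95,"r":47,"zpi":3},"twh":[84,50]}}
After op 7 (add /p/2/4 6): {"p":[[96,18,41,36,21],{"db":15,"fe":34},[28,43,18,93,6],{"b":39,"bzi":3,"i":38}],"vl":{"ep":65,"kv":{"d":95,"r":47,"zpi":3},"twh":[84,50]}}
After op 8 (remove /p/3): {"p":[[96,18,41,36,21],{"db":15,"fe":34},[28,43,18,93,6]],"vl":{"ep":65,"kv":{"d":95,"r":47,"zpi":3},"twh":[84,50]}}
After op 9 (replace /vl/ep 12): {"p":[[96,18,41,36,21],{"db":15,"fe":34},[28,43,18,93,6]],"vl":{"ep":12,"kv":{"d":95,"r":47,"zpi":3},"twh":[84,50]}}
After op 10 (replace /p/2/0 68): {"p":[[96,18,41,36,21],{"db":15,"fe":34},[68,43,18,93,6]],"vl":{"ep":12,"kv":{"d":95,"r":47,"zpi":3},"twh":[84,50]}}
After op 11 (replace /p/0/3 59): {"p":[[96,18,41,59,21],{"db":15,"fe":34},[68,43,18,93,6]],"vl":{"ep":12,"kv":{"d":95,"r":47,"zpi":3},"twh":[84,50]}}
After op 12 (replace /p/2/1 24): {"p":[[96,18,41,59,21],{"db":15,"fe":34},[68,24,18,93,6]],"vl":{"ep":12,"kv":{"d":95,"r":47,"zpi":3},"twh":[84,50]}}
After op 13 (replace /vl/kv/r 29): {"p":[[96,18,41,59,21],{"db":15,"fe":34},[68,24,18,93,6]],"vl":{"ep":12,"kv":{"d":95,"r":29,"zpi":3},"twh":[84,50]}}
After op 14 (replace /vl/twh/0 19): {"p":[[96,18,41,59,21],{"db":15,"fe":34},[68,24,18,93,6]],"vl":{"ep":12,"kv":{"d":95,"r":29,"zpi":3},"twh":[19,50]}}
After op 15 (replace /vl/kv 53): {"p":[[96,18,41,59,21],{"db":15,"fe":34},[68,24,18,93,6]],"vl":{"ep":12,"kv":53,"twh":[19,50]}}
After op 16 (replace /vl/kv 38): {"p":[[96,18,41,59,21],{"db":15,"fe":34},[68,24,18,93,6]],"vl":{"ep":12,"kv":38,"twh":[19,50]}}
After op 17 (add /p/0 78): {"p":[78,[96,18,41,59,21],{"db":15,"fe":34},[68,24,18,93,6]],"vl":{"ep":12,"kv":38,"twh":[19,50]}}
After op 18 (remove /p/3/4): {"p":[78,[96,18,41,59,21],{"db":15,"fe":34},[68,24,18,93]],"vl":{"ep":12,"kv":38,"twh":[19,50]}}
After op 19 (remove /vl/twh/0): {"p":[78,[96,18,41,59,21],{"db":15,"fe":34},[68,24,18,93]],"vl":{"ep":12,"kv":38,"twh":[50]}}
After op 20 (remove /p/1): {"p":[78,{"db":15,"fe":34},[68,24,18,93]],"vl":{"ep":12,"kv":38,"twh":[50]}}
After op 21 (replace /p/2/2 82): {"p":[78,{"db":15,"fe":34},[68,24,82,93]],"vl":{"ep":12,"kv":38,"twh":[50]}}
After op 22 (remove /p/1): {"p":[78,[68,24,82,93]],"vl":{"ep":12,"kv":38,"twh":[50]}}
After op 23 (add /p/1/1 6): {"p":[78,[68,6,24,82,93]],"vl":{"ep":12,"kv":38,"twh":[50]}}
After op 24 (remove /p/1): {"p":[78],"vl":{"ep":12,"kv":38,"twh":[50]}}
After op 25 (replace /p 62): {"p":62,"vl":{"ep":12,"kv":38,"twh":[50]}}
Size at path /vl: 3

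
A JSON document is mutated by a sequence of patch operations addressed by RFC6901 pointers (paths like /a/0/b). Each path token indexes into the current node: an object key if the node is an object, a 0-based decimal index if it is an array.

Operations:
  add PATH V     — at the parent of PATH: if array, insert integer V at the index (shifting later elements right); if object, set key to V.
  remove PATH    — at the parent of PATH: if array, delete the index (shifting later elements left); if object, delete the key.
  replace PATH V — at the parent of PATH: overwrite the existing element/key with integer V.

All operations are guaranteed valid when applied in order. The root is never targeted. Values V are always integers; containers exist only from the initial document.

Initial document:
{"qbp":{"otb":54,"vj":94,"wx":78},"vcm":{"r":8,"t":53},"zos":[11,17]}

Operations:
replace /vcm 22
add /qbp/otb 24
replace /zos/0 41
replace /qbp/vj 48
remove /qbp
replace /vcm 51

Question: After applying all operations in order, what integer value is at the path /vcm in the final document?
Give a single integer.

Answer: 51

Derivation:
After op 1 (replace /vcm 22): {"qbp":{"otb":54,"vj":94,"wx":78},"vcm":22,"zos":[11,17]}
After op 2 (add /qbp/otb 24): {"qbp":{"otb":24,"vj":94,"wx":78},"vcm":22,"zos":[11,17]}
After op 3 (replace /zos/0 41): {"qbp":{"otb":24,"vj":94,"wx":78},"vcm":22,"zos":[41,17]}
After op 4 (replace /qbp/vj 48): {"qbp":{"otb":24,"vj":48,"wx":78},"vcm":22,"zos":[41,17]}
After op 5 (remove /qbp): {"vcm":22,"zos":[41,17]}
After op 6 (replace /vcm 51): {"vcm":51,"zos":[41,17]}
Value at /vcm: 51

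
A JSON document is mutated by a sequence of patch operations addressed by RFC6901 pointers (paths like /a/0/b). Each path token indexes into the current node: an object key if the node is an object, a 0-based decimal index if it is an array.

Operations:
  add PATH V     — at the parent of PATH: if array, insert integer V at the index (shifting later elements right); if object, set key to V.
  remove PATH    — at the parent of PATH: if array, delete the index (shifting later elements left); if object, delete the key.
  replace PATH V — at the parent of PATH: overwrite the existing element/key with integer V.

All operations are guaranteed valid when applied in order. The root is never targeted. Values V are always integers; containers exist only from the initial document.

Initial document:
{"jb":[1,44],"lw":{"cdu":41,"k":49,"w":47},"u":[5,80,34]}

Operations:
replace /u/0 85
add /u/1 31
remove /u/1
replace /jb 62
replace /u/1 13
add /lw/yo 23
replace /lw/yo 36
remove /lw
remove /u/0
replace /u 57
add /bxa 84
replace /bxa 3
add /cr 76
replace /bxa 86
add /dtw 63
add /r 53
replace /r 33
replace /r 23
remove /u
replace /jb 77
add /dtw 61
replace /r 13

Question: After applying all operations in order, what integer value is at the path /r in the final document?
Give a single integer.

After op 1 (replace /u/0 85): {"jb":[1,44],"lw":{"cdu":41,"k":49,"w":47},"u":[85,80,34]}
After op 2 (add /u/1 31): {"jb":[1,44],"lw":{"cdu":41,"k":49,"w":47},"u":[85,31,80,34]}
After op 3 (remove /u/1): {"jb":[1,44],"lw":{"cdu":41,"k":49,"w":47},"u":[85,80,34]}
After op 4 (replace /jb 62): {"jb":62,"lw":{"cdu":41,"k":49,"w":47},"u":[85,80,34]}
After op 5 (replace /u/1 13): {"jb":62,"lw":{"cdu":41,"k":49,"w":47},"u":[85,13,34]}
After op 6 (add /lw/yo 23): {"jb":62,"lw":{"cdu":41,"k":49,"w":47,"yo":23},"u":[85,13,34]}
After op 7 (replace /lw/yo 36): {"jb":62,"lw":{"cdu":41,"k":49,"w":47,"yo":36},"u":[85,13,34]}
After op 8 (remove /lw): {"jb":62,"u":[85,13,34]}
After op 9 (remove /u/0): {"jb":62,"u":[13,34]}
After op 10 (replace /u 57): {"jb":62,"u":57}
After op 11 (add /bxa 84): {"bxa":84,"jb":62,"u":57}
After op 12 (replace /bxa 3): {"bxa":3,"jb":62,"u":57}
After op 13 (add /cr 76): {"bxa":3,"cr":76,"jb":62,"u":57}
After op 14 (replace /bxa 86): {"bxa":86,"cr":76,"jb":62,"u":57}
After op 15 (add /dtw 63): {"bxa":86,"cr":76,"dtw":63,"jb":62,"u":57}
After op 16 (add /r 53): {"bxa":86,"cr":76,"dtw":63,"jb":62,"r":53,"u":57}
After op 17 (replace /r 33): {"bxa":86,"cr":76,"dtw":63,"jb":62,"r":33,"u":57}
After op 18 (replace /r 23): {"bxa":86,"cr":76,"dtw":63,"jb":62,"r":23,"u":57}
After op 19 (remove /u): {"bxa":86,"cr":76,"dtw":63,"jb":62,"r":23}
After op 20 (replace /jb 77): {"bxa":86,"cr":76,"dtw":63,"jb":77,"r":23}
After op 21 (add /dtw 61): {"bxa":86,"cr":76,"dtw":61,"jb":77,"r":23}
After op 22 (replace /r 13): {"bxa":86,"cr":76,"dtw":61,"jb":77,"r":13}
Value at /r: 13

Answer: 13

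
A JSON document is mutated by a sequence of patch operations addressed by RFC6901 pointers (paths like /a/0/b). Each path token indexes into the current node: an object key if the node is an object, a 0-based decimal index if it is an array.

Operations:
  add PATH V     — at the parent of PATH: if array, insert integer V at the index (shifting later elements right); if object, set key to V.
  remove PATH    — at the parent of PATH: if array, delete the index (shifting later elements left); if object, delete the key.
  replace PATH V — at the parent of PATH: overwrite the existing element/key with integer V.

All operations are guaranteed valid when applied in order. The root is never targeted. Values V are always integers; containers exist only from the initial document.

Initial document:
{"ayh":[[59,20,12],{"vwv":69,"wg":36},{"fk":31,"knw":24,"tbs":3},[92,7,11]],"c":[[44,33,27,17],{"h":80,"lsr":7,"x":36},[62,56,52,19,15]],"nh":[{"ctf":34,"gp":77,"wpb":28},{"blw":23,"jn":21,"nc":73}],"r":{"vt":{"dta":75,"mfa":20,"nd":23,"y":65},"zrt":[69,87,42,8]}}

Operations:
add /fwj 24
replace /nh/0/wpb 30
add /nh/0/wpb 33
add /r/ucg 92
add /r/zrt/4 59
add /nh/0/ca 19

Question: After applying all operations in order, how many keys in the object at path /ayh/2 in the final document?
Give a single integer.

After op 1 (add /fwj 24): {"ayh":[[59,20,12],{"vwv":69,"wg":36},{"fk":31,"knw":24,"tbs":3},[92,7,11]],"c":[[44,33,27,17],{"h":80,"lsr":7,"x":36},[62,56,52,19,15]],"fwj":24,"nh":[{"ctf":34,"gp":77,"wpb":28},{"blw":23,"jn":21,"nc":73}],"r":{"vt":{"dta":75,"mfa":20,"nd":23,"y":65},"zrt":[69,87,42,8]}}
After op 2 (replace /nh/0/wpb 30): {"ayh":[[59,20,12],{"vwv":69,"wg":36},{"fk":31,"knw":24,"tbs":3},[92,7,11]],"c":[[44,33,27,17],{"h":80,"lsr":7,"x":36},[62,56,52,19,15]],"fwj":24,"nh":[{"ctf":34,"gp":77,"wpb":30},{"blw":23,"jn":21,"nc":73}],"r":{"vt":{"dta":75,"mfa":20,"nd":23,"y":65},"zrt":[69,87,42,8]}}
After op 3 (add /nh/0/wpb 33): {"ayh":[[59,20,12],{"vwv":69,"wg":36},{"fk":31,"knw":24,"tbs":3},[92,7,11]],"c":[[44,33,27,17],{"h":80,"lsr":7,"x":36},[62,56,52,19,15]],"fwj":24,"nh":[{"ctf":34,"gp":77,"wpb":33},{"blw":23,"jn":21,"nc":73}],"r":{"vt":{"dta":75,"mfa":20,"nd":23,"y":65},"zrt":[69,87,42,8]}}
After op 4 (add /r/ucg 92): {"ayh":[[59,20,12],{"vwv":69,"wg":36},{"fk":31,"knw":24,"tbs":3},[92,7,11]],"c":[[44,33,27,17],{"h":80,"lsr":7,"x":36},[62,56,52,19,15]],"fwj":24,"nh":[{"ctf":34,"gp":77,"wpb":33},{"blw":23,"jn":21,"nc":73}],"r":{"ucg":92,"vt":{"dta":75,"mfa":20,"nd":23,"y":65},"zrt":[69,87,42,8]}}
After op 5 (add /r/zrt/4 59): {"ayh":[[59,20,12],{"vwv":69,"wg":36},{"fk":31,"knw":24,"tbs":3},[92,7,11]],"c":[[44,33,27,17],{"h":80,"lsr":7,"x":36},[62,56,52,19,15]],"fwj":24,"nh":[{"ctf":34,"gp":77,"wpb":33},{"blw":23,"jn":21,"nc":73}],"r":{"ucg":92,"vt":{"dta":75,"mfa":20,"nd":23,"y":65},"zrt":[69,87,42,8,59]}}
After op 6 (add /nh/0/ca 19): {"ayh":[[59,20,12],{"vwv":69,"wg":36},{"fk":31,"knw":24,"tbs":3},[92,7,11]],"c":[[44,33,27,17],{"h":80,"lsr":7,"x":36},[62,56,52,19,15]],"fwj":24,"nh":[{"ca":19,"ctf":34,"gp":77,"wpb":33},{"blw":23,"jn":21,"nc":73}],"r":{"ucg":92,"vt":{"dta":75,"mfa":20,"nd":23,"y":65},"zrt":[69,87,42,8,59]}}
Size at path /ayh/2: 3

Answer: 3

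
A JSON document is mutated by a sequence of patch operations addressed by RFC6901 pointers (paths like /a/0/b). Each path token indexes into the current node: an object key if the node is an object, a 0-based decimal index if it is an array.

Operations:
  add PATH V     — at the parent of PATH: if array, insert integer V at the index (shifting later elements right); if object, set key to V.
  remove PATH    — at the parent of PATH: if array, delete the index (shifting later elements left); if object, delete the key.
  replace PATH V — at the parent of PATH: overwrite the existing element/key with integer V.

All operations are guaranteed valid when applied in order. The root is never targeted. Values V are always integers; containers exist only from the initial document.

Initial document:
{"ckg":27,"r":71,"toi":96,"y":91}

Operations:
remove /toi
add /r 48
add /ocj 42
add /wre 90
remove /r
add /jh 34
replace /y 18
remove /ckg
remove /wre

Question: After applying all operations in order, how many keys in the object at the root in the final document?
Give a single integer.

After op 1 (remove /toi): {"ckg":27,"r":71,"y":91}
After op 2 (add /r 48): {"ckg":27,"r":48,"y":91}
After op 3 (add /ocj 42): {"ckg":27,"ocj":42,"r":48,"y":91}
After op 4 (add /wre 90): {"ckg":27,"ocj":42,"r":48,"wre":90,"y":91}
After op 5 (remove /r): {"ckg":27,"ocj":42,"wre":90,"y":91}
After op 6 (add /jh 34): {"ckg":27,"jh":34,"ocj":42,"wre":90,"y":91}
After op 7 (replace /y 18): {"ckg":27,"jh":34,"ocj":42,"wre":90,"y":18}
After op 8 (remove /ckg): {"jh":34,"ocj":42,"wre":90,"y":18}
After op 9 (remove /wre): {"jh":34,"ocj":42,"y":18}
Size at the root: 3

Answer: 3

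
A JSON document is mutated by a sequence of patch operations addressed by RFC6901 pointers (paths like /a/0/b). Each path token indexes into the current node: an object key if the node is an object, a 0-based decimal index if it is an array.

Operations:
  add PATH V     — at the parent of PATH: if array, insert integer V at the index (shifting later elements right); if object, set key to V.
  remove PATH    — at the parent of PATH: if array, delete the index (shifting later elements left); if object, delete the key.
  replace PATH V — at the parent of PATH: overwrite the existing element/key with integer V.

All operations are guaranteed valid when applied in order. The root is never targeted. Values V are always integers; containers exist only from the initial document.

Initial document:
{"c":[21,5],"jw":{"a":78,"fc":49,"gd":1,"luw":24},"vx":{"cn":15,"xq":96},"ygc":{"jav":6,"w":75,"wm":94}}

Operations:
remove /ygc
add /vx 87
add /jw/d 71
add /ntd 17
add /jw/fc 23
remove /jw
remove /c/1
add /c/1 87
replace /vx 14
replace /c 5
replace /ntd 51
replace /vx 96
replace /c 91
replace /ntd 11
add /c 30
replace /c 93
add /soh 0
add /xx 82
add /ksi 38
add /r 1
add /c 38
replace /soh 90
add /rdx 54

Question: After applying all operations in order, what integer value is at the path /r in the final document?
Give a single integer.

Answer: 1

Derivation:
After op 1 (remove /ygc): {"c":[21,5],"jw":{"a":78,"fc":49,"gd":1,"luw":24},"vx":{"cn":15,"xq":96}}
After op 2 (add /vx 87): {"c":[21,5],"jw":{"a":78,"fc":49,"gd":1,"luw":24},"vx":87}
After op 3 (add /jw/d 71): {"c":[21,5],"jw":{"a":78,"d":71,"fc":49,"gd":1,"luw":24},"vx":87}
After op 4 (add /ntd 17): {"c":[21,5],"jw":{"a":78,"d":71,"fc":49,"gd":1,"luw":24},"ntd":17,"vx":87}
After op 5 (add /jw/fc 23): {"c":[21,5],"jw":{"a":78,"d":71,"fc":23,"gd":1,"luw":24},"ntd":17,"vx":87}
After op 6 (remove /jw): {"c":[21,5],"ntd":17,"vx":87}
After op 7 (remove /c/1): {"c":[21],"ntd":17,"vx":87}
After op 8 (add /c/1 87): {"c":[21,87],"ntd":17,"vx":87}
After op 9 (replace /vx 14): {"c":[21,87],"ntd":17,"vx":14}
After op 10 (replace /c 5): {"c":5,"ntd":17,"vx":14}
After op 11 (replace /ntd 51): {"c":5,"ntd":51,"vx":14}
After op 12 (replace /vx 96): {"c":5,"ntd":51,"vx":96}
After op 13 (replace /c 91): {"c":91,"ntd":51,"vx":96}
After op 14 (replace /ntd 11): {"c":91,"ntd":11,"vx":96}
After op 15 (add /c 30): {"c":30,"ntd":11,"vx":96}
After op 16 (replace /c 93): {"c":93,"ntd":11,"vx":96}
After op 17 (add /soh 0): {"c":93,"ntd":11,"soh":0,"vx":96}
After op 18 (add /xx 82): {"c":93,"ntd":11,"soh":0,"vx":96,"xx":82}
After op 19 (add /ksi 38): {"c":93,"ksi":38,"ntd":11,"soh":0,"vx":96,"xx":82}
After op 20 (add /r 1): {"c":93,"ksi":38,"ntd":11,"r":1,"soh":0,"vx":96,"xx":82}
After op 21 (add /c 38): {"c":38,"ksi":38,"ntd":11,"r":1,"soh":0,"vx":96,"xx":82}
After op 22 (replace /soh 90): {"c":38,"ksi":38,"ntd":11,"r":1,"soh":90,"vx":96,"xx":82}
After op 23 (add /rdx 54): {"c":38,"ksi":38,"ntd":11,"r":1,"rdx":54,"soh":90,"vx":96,"xx":82}
Value at /r: 1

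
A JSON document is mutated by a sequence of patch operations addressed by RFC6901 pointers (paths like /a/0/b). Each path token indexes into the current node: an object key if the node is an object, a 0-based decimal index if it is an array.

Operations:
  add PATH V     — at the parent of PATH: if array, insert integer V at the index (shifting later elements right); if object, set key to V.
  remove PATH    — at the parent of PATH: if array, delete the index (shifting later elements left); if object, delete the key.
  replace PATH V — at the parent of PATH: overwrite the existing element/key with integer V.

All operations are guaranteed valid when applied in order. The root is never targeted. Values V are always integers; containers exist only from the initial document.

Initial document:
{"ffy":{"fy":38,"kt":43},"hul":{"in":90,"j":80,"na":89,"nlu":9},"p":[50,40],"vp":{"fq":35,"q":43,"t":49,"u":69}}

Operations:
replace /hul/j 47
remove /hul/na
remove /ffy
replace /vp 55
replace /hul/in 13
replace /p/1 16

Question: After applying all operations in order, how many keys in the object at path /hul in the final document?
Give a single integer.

After op 1 (replace /hul/j 47): {"ffy":{"fy":38,"kt":43},"hul":{"in":90,"j":47,"na":89,"nlu":9},"p":[50,40],"vp":{"fq":35,"q":43,"t":49,"u":69}}
After op 2 (remove /hul/na): {"ffy":{"fy":38,"kt":43},"hul":{"in":90,"j":47,"nlu":9},"p":[50,40],"vp":{"fq":35,"q":43,"t":49,"u":69}}
After op 3 (remove /ffy): {"hul":{"in":90,"j":47,"nlu":9},"p":[50,40],"vp":{"fq":35,"q":43,"t":49,"u":69}}
After op 4 (replace /vp 55): {"hul":{"in":90,"j":47,"nlu":9},"p":[50,40],"vp":55}
After op 5 (replace /hul/in 13): {"hul":{"in":13,"j":47,"nlu":9},"p":[50,40],"vp":55}
After op 6 (replace /p/1 16): {"hul":{"in":13,"j":47,"nlu":9},"p":[50,16],"vp":55}
Size at path /hul: 3

Answer: 3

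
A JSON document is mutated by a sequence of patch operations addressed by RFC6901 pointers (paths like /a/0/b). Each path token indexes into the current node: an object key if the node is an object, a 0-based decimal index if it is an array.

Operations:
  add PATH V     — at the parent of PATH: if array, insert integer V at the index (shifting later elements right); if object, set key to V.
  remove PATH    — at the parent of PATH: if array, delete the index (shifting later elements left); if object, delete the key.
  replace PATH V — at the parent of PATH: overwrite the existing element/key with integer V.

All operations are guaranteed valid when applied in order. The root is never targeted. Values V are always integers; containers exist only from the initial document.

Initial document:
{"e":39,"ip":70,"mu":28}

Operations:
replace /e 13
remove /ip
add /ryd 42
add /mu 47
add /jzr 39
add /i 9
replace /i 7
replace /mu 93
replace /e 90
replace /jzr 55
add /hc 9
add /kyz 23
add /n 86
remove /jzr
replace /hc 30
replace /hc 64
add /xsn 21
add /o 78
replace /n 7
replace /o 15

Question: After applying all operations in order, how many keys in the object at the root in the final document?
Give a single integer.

After op 1 (replace /e 13): {"e":13,"ip":70,"mu":28}
After op 2 (remove /ip): {"e":13,"mu":28}
After op 3 (add /ryd 42): {"e":13,"mu":28,"ryd":42}
After op 4 (add /mu 47): {"e":13,"mu":47,"ryd":42}
After op 5 (add /jzr 39): {"e":13,"jzr":39,"mu":47,"ryd":42}
After op 6 (add /i 9): {"e":13,"i":9,"jzr":39,"mu":47,"ryd":42}
After op 7 (replace /i 7): {"e":13,"i":7,"jzr":39,"mu":47,"ryd":42}
After op 8 (replace /mu 93): {"e":13,"i":7,"jzr":39,"mu":93,"ryd":42}
After op 9 (replace /e 90): {"e":90,"i":7,"jzr":39,"mu":93,"ryd":42}
After op 10 (replace /jzr 55): {"e":90,"i":7,"jzr":55,"mu":93,"ryd":42}
After op 11 (add /hc 9): {"e":90,"hc":9,"i":7,"jzr":55,"mu":93,"ryd":42}
After op 12 (add /kyz 23): {"e":90,"hc":9,"i":7,"jzr":55,"kyz":23,"mu":93,"ryd":42}
After op 13 (add /n 86): {"e":90,"hc":9,"i":7,"jzr":55,"kyz":23,"mu":93,"n":86,"ryd":42}
After op 14 (remove /jzr): {"e":90,"hc":9,"i":7,"kyz":23,"mu":93,"n":86,"ryd":42}
After op 15 (replace /hc 30): {"e":90,"hc":30,"i":7,"kyz":23,"mu":93,"n":86,"ryd":42}
After op 16 (replace /hc 64): {"e":90,"hc":64,"i":7,"kyz":23,"mu":93,"n":86,"ryd":42}
After op 17 (add /xsn 21): {"e":90,"hc":64,"i":7,"kyz":23,"mu":93,"n":86,"ryd":42,"xsn":21}
After op 18 (add /o 78): {"e":90,"hc":64,"i":7,"kyz":23,"mu":93,"n":86,"o":78,"ryd":42,"xsn":21}
After op 19 (replace /n 7): {"e":90,"hc":64,"i":7,"kyz":23,"mu":93,"n":7,"o":78,"ryd":42,"xsn":21}
After op 20 (replace /o 15): {"e":90,"hc":64,"i":7,"kyz":23,"mu":93,"n":7,"o":15,"ryd":42,"xsn":21}
Size at the root: 9

Answer: 9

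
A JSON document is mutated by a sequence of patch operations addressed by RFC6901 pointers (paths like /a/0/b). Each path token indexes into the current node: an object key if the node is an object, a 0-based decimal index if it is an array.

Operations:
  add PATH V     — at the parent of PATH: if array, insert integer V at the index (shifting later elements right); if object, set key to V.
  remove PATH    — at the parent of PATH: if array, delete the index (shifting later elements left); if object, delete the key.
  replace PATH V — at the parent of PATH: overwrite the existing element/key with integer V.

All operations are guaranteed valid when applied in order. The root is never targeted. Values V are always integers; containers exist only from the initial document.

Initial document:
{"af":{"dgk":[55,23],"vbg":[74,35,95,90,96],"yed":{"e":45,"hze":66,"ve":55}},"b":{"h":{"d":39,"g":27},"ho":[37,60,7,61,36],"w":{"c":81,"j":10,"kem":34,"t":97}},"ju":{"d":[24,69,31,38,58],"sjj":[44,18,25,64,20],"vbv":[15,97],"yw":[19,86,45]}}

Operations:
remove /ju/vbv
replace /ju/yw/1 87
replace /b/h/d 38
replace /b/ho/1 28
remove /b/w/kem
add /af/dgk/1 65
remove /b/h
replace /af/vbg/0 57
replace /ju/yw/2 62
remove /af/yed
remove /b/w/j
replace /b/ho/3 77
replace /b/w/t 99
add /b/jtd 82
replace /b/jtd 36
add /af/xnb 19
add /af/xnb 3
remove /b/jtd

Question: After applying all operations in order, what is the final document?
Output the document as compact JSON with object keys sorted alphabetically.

After op 1 (remove /ju/vbv): {"af":{"dgk":[55,23],"vbg":[74,35,95,90,96],"yed":{"e":45,"hze":66,"ve":55}},"b":{"h":{"d":39,"g":27},"ho":[37,60,7,61,36],"w":{"c":81,"j":10,"kem":34,"t":97}},"ju":{"d":[24,69,31,38,58],"sjj":[44,18,25,64,20],"yw":[19,86,45]}}
After op 2 (replace /ju/yw/1 87): {"af":{"dgk":[55,23],"vbg":[74,35,95,90,96],"yed":{"e":45,"hze":66,"ve":55}},"b":{"h":{"d":39,"g":27},"ho":[37,60,7,61,36],"w":{"c":81,"j":10,"kem":34,"t":97}},"ju":{"d":[24,69,31,38,58],"sjj":[44,18,25,64,20],"yw":[19,87,45]}}
After op 3 (replace /b/h/d 38): {"af":{"dgk":[55,23],"vbg":[74,35,95,90,96],"yed":{"e":45,"hze":66,"ve":55}},"b":{"h":{"d":38,"g":27},"ho":[37,60,7,61,36],"w":{"c":81,"j":10,"kem":34,"t":97}},"ju":{"d":[24,69,31,38,58],"sjj":[44,18,25,64,20],"yw":[19,87,45]}}
After op 4 (replace /b/ho/1 28): {"af":{"dgk":[55,23],"vbg":[74,35,95,90,96],"yed":{"e":45,"hze":66,"ve":55}},"b":{"h":{"d":38,"g":27},"ho":[37,28,7,61,36],"w":{"c":81,"j":10,"kem":34,"t":97}},"ju":{"d":[24,69,31,38,58],"sjj":[44,18,25,64,20],"yw":[19,87,45]}}
After op 5 (remove /b/w/kem): {"af":{"dgk":[55,23],"vbg":[74,35,95,90,96],"yed":{"e":45,"hze":66,"ve":55}},"b":{"h":{"d":38,"g":27},"ho":[37,28,7,61,36],"w":{"c":81,"j":10,"t":97}},"ju":{"d":[24,69,31,38,58],"sjj":[44,18,25,64,20],"yw":[19,87,45]}}
After op 6 (add /af/dgk/1 65): {"af":{"dgk":[55,65,23],"vbg":[74,35,95,90,96],"yed":{"e":45,"hze":66,"ve":55}},"b":{"h":{"d":38,"g":27},"ho":[37,28,7,61,36],"w":{"c":81,"j":10,"t":97}},"ju":{"d":[24,69,31,38,58],"sjj":[44,18,25,64,20],"yw":[19,87,45]}}
After op 7 (remove /b/h): {"af":{"dgk":[55,65,23],"vbg":[74,35,95,90,96],"yed":{"e":45,"hze":66,"ve":55}},"b":{"ho":[37,28,7,61,36],"w":{"c":81,"j":10,"t":97}},"ju":{"d":[24,69,31,38,58],"sjj":[44,18,25,64,20],"yw":[19,87,45]}}
After op 8 (replace /af/vbg/0 57): {"af":{"dgk":[55,65,23],"vbg":[57,35,95,90,96],"yed":{"e":45,"hze":66,"ve":55}},"b":{"ho":[37,28,7,61,36],"w":{"c":81,"j":10,"t":97}},"ju":{"d":[24,69,31,38,58],"sjj":[44,18,25,64,20],"yw":[19,87,45]}}
After op 9 (replace /ju/yw/2 62): {"af":{"dgk":[55,65,23],"vbg":[57,35,95,90,96],"yed":{"e":45,"hze":66,"ve":55}},"b":{"ho":[37,28,7,61,36],"w":{"c":81,"j":10,"t":97}},"ju":{"d":[24,69,31,38,58],"sjj":[44,18,25,64,20],"yw":[19,87,62]}}
After op 10 (remove /af/yed): {"af":{"dgk":[55,65,23],"vbg":[57,35,95,90,96]},"b":{"ho":[37,28,7,61,36],"w":{"c":81,"j":10,"t":97}},"ju":{"d":[24,69,31,38,58],"sjj":[44,18,25,64,20],"yw":[19,87,62]}}
After op 11 (remove /b/w/j): {"af":{"dgk":[55,65,23],"vbg":[57,35,95,90,96]},"b":{"ho":[37,28,7,61,36],"w":{"c":81,"t":97}},"ju":{"d":[24,69,31,38,58],"sjj":[44,18,25,64,20],"yw":[19,87,62]}}
After op 12 (replace /b/ho/3 77): {"af":{"dgk":[55,65,23],"vbg":[57,35,95,90,96]},"b":{"ho":[37,28,7,77,36],"w":{"c":81,"t":97}},"ju":{"d":[24,69,31,38,58],"sjj":[44,18,25,64,20],"yw":[19,87,62]}}
After op 13 (replace /b/w/t 99): {"af":{"dgk":[55,65,23],"vbg":[57,35,95,90,96]},"b":{"ho":[37,28,7,77,36],"w":{"c":81,"t":99}},"ju":{"d":[24,69,31,38,58],"sjj":[44,18,25,64,20],"yw":[19,87,62]}}
After op 14 (add /b/jtd 82): {"af":{"dgk":[55,65,23],"vbg":[57,35,95,90,96]},"b":{"ho":[37,28,7,77,36],"jtd":82,"w":{"c":81,"t":99}},"ju":{"d":[24,69,31,38,58],"sjj":[44,18,25,64,20],"yw":[19,87,62]}}
After op 15 (replace /b/jtd 36): {"af":{"dgk":[55,65,23],"vbg":[57,35,95,90,96]},"b":{"ho":[37,28,7,77,36],"jtd":36,"w":{"c":81,"t":99}},"ju":{"d":[24,69,31,38,58],"sjj":[44,18,25,64,20],"yw":[19,87,62]}}
After op 16 (add /af/xnb 19): {"af":{"dgk":[55,65,23],"vbg":[57,35,95,90,96],"xnb":19},"b":{"ho":[37,28,7,77,36],"jtd":36,"w":{"c":81,"t":99}},"ju":{"d":[24,69,31,38,58],"sjj":[44,18,25,64,20],"yw":[19,87,62]}}
After op 17 (add /af/xnb 3): {"af":{"dgk":[55,65,23],"vbg":[57,35,95,90,96],"xnb":3},"b":{"ho":[37,28,7,77,36],"jtd":36,"w":{"c":81,"t":99}},"ju":{"d":[24,69,31,38,58],"sjj":[44,18,25,64,20],"yw":[19,87,62]}}
After op 18 (remove /b/jtd): {"af":{"dgk":[55,65,23],"vbg":[57,35,95,90,96],"xnb":3},"b":{"ho":[37,28,7,77,36],"w":{"c":81,"t":99}},"ju":{"d":[24,69,31,38,58],"sjj":[44,18,25,64,20],"yw":[19,87,62]}}

Answer: {"af":{"dgk":[55,65,23],"vbg":[57,35,95,90,96],"xnb":3},"b":{"ho":[37,28,7,77,36],"w":{"c":81,"t":99}},"ju":{"d":[24,69,31,38,58],"sjj":[44,18,25,64,20],"yw":[19,87,62]}}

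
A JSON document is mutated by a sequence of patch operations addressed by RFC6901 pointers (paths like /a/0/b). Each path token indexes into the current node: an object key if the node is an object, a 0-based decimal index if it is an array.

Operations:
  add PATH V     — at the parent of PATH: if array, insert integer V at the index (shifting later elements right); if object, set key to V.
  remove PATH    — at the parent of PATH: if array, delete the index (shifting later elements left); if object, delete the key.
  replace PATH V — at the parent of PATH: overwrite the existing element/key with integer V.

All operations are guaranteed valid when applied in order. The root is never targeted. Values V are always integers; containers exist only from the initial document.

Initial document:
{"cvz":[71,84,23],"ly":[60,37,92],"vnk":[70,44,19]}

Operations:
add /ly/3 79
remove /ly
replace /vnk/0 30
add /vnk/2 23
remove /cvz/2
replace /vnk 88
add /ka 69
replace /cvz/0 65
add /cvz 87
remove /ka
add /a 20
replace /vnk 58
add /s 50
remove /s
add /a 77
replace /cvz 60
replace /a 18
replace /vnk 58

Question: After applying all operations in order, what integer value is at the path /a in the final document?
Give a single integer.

Answer: 18

Derivation:
After op 1 (add /ly/3 79): {"cvz":[71,84,23],"ly":[60,37,92,79],"vnk":[70,44,19]}
After op 2 (remove /ly): {"cvz":[71,84,23],"vnk":[70,44,19]}
After op 3 (replace /vnk/0 30): {"cvz":[71,84,23],"vnk":[30,44,19]}
After op 4 (add /vnk/2 23): {"cvz":[71,84,23],"vnk":[30,44,23,19]}
After op 5 (remove /cvz/2): {"cvz":[71,84],"vnk":[30,44,23,19]}
After op 6 (replace /vnk 88): {"cvz":[71,84],"vnk":88}
After op 7 (add /ka 69): {"cvz":[71,84],"ka":69,"vnk":88}
After op 8 (replace /cvz/0 65): {"cvz":[65,84],"ka":69,"vnk":88}
After op 9 (add /cvz 87): {"cvz":87,"ka":69,"vnk":88}
After op 10 (remove /ka): {"cvz":87,"vnk":88}
After op 11 (add /a 20): {"a":20,"cvz":87,"vnk":88}
After op 12 (replace /vnk 58): {"a":20,"cvz":87,"vnk":58}
After op 13 (add /s 50): {"a":20,"cvz":87,"s":50,"vnk":58}
After op 14 (remove /s): {"a":20,"cvz":87,"vnk":58}
After op 15 (add /a 77): {"a":77,"cvz":87,"vnk":58}
After op 16 (replace /cvz 60): {"a":77,"cvz":60,"vnk":58}
After op 17 (replace /a 18): {"a":18,"cvz":60,"vnk":58}
After op 18 (replace /vnk 58): {"a":18,"cvz":60,"vnk":58}
Value at /a: 18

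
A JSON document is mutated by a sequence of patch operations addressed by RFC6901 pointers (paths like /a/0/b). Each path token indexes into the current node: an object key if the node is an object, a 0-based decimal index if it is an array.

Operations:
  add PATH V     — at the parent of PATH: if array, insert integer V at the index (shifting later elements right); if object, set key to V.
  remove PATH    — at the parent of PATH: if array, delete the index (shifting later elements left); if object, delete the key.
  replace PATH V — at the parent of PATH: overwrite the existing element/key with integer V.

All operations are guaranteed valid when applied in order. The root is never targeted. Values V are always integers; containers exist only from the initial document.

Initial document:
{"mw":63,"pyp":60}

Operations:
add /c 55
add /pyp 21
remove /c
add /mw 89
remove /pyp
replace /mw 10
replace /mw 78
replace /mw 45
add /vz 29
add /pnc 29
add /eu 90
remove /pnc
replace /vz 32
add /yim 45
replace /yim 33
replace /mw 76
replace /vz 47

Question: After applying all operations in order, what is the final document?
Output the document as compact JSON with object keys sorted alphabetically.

After op 1 (add /c 55): {"c":55,"mw":63,"pyp":60}
After op 2 (add /pyp 21): {"c":55,"mw":63,"pyp":21}
After op 3 (remove /c): {"mw":63,"pyp":21}
After op 4 (add /mw 89): {"mw":89,"pyp":21}
After op 5 (remove /pyp): {"mw":89}
After op 6 (replace /mw 10): {"mw":10}
After op 7 (replace /mw 78): {"mw":78}
After op 8 (replace /mw 45): {"mw":45}
After op 9 (add /vz 29): {"mw":45,"vz":29}
After op 10 (add /pnc 29): {"mw":45,"pnc":29,"vz":29}
After op 11 (add /eu 90): {"eu":90,"mw":45,"pnc":29,"vz":29}
After op 12 (remove /pnc): {"eu":90,"mw":45,"vz":29}
After op 13 (replace /vz 32): {"eu":90,"mw":45,"vz":32}
After op 14 (add /yim 45): {"eu":90,"mw":45,"vz":32,"yim":45}
After op 15 (replace /yim 33): {"eu":90,"mw":45,"vz":32,"yim":33}
After op 16 (replace /mw 76): {"eu":90,"mw":76,"vz":32,"yim":33}
After op 17 (replace /vz 47): {"eu":90,"mw":76,"vz":47,"yim":33}

Answer: {"eu":90,"mw":76,"vz":47,"yim":33}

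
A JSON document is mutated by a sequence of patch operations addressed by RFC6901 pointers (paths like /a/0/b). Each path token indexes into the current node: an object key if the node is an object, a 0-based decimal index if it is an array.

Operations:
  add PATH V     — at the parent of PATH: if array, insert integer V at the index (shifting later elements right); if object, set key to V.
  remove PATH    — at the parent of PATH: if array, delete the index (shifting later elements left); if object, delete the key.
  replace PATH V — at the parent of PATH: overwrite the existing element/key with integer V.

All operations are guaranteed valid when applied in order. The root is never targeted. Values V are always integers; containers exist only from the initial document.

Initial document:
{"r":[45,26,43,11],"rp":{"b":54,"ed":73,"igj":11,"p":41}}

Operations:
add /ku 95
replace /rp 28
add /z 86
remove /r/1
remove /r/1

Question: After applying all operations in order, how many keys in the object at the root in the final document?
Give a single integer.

Answer: 4

Derivation:
After op 1 (add /ku 95): {"ku":95,"r":[45,26,43,11],"rp":{"b":54,"ed":73,"igj":11,"p":41}}
After op 2 (replace /rp 28): {"ku":95,"r":[45,26,43,11],"rp":28}
After op 3 (add /z 86): {"ku":95,"r":[45,26,43,11],"rp":28,"z":86}
After op 4 (remove /r/1): {"ku":95,"r":[45,43,11],"rp":28,"z":86}
After op 5 (remove /r/1): {"ku":95,"r":[45,11],"rp":28,"z":86}
Size at the root: 4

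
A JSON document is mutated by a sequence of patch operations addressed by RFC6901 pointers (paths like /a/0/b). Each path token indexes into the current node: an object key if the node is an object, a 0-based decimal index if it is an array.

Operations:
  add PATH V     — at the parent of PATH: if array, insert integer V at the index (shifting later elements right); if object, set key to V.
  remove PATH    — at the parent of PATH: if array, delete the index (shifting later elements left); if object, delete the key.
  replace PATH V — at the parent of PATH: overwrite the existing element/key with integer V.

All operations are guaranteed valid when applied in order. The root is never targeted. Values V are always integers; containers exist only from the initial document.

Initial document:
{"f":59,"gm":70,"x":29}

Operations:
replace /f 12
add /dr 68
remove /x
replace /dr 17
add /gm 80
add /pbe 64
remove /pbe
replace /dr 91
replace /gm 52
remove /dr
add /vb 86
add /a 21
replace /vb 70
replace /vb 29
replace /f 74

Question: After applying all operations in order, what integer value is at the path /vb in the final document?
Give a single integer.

After op 1 (replace /f 12): {"f":12,"gm":70,"x":29}
After op 2 (add /dr 68): {"dr":68,"f":12,"gm":70,"x":29}
After op 3 (remove /x): {"dr":68,"f":12,"gm":70}
After op 4 (replace /dr 17): {"dr":17,"f":12,"gm":70}
After op 5 (add /gm 80): {"dr":17,"f":12,"gm":80}
After op 6 (add /pbe 64): {"dr":17,"f":12,"gm":80,"pbe":64}
After op 7 (remove /pbe): {"dr":17,"f":12,"gm":80}
After op 8 (replace /dr 91): {"dr":91,"f":12,"gm":80}
After op 9 (replace /gm 52): {"dr":91,"f":12,"gm":52}
After op 10 (remove /dr): {"f":12,"gm":52}
After op 11 (add /vb 86): {"f":12,"gm":52,"vb":86}
After op 12 (add /a 21): {"a":21,"f":12,"gm":52,"vb":86}
After op 13 (replace /vb 70): {"a":21,"f":12,"gm":52,"vb":70}
After op 14 (replace /vb 29): {"a":21,"f":12,"gm":52,"vb":29}
After op 15 (replace /f 74): {"a":21,"f":74,"gm":52,"vb":29}
Value at /vb: 29

Answer: 29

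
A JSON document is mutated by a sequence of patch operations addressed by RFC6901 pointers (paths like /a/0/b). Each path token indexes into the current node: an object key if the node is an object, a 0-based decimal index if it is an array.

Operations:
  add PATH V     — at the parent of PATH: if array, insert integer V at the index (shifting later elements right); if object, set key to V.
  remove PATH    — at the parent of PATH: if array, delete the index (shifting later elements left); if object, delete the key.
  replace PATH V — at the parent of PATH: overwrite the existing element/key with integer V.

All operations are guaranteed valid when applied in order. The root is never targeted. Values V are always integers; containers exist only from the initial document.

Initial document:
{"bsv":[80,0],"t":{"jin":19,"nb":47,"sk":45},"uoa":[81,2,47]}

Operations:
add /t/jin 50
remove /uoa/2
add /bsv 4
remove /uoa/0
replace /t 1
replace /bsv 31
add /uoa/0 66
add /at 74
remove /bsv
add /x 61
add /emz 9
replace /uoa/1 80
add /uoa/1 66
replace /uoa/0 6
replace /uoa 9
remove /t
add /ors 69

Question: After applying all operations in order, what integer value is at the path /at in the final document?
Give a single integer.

Answer: 74

Derivation:
After op 1 (add /t/jin 50): {"bsv":[80,0],"t":{"jin":50,"nb":47,"sk":45},"uoa":[81,2,47]}
After op 2 (remove /uoa/2): {"bsv":[80,0],"t":{"jin":50,"nb":47,"sk":45},"uoa":[81,2]}
After op 3 (add /bsv 4): {"bsv":4,"t":{"jin":50,"nb":47,"sk":45},"uoa":[81,2]}
After op 4 (remove /uoa/0): {"bsv":4,"t":{"jin":50,"nb":47,"sk":45},"uoa":[2]}
After op 5 (replace /t 1): {"bsv":4,"t":1,"uoa":[2]}
After op 6 (replace /bsv 31): {"bsv":31,"t":1,"uoa":[2]}
After op 7 (add /uoa/0 66): {"bsv":31,"t":1,"uoa":[66,2]}
After op 8 (add /at 74): {"at":74,"bsv":31,"t":1,"uoa":[66,2]}
After op 9 (remove /bsv): {"at":74,"t":1,"uoa":[66,2]}
After op 10 (add /x 61): {"at":74,"t":1,"uoa":[66,2],"x":61}
After op 11 (add /emz 9): {"at":74,"emz":9,"t":1,"uoa":[66,2],"x":61}
After op 12 (replace /uoa/1 80): {"at":74,"emz":9,"t":1,"uoa":[66,80],"x":61}
After op 13 (add /uoa/1 66): {"at":74,"emz":9,"t":1,"uoa":[66,66,80],"x":61}
After op 14 (replace /uoa/0 6): {"at":74,"emz":9,"t":1,"uoa":[6,66,80],"x":61}
After op 15 (replace /uoa 9): {"at":74,"emz":9,"t":1,"uoa":9,"x":61}
After op 16 (remove /t): {"at":74,"emz":9,"uoa":9,"x":61}
After op 17 (add /ors 69): {"at":74,"emz":9,"ors":69,"uoa":9,"x":61}
Value at /at: 74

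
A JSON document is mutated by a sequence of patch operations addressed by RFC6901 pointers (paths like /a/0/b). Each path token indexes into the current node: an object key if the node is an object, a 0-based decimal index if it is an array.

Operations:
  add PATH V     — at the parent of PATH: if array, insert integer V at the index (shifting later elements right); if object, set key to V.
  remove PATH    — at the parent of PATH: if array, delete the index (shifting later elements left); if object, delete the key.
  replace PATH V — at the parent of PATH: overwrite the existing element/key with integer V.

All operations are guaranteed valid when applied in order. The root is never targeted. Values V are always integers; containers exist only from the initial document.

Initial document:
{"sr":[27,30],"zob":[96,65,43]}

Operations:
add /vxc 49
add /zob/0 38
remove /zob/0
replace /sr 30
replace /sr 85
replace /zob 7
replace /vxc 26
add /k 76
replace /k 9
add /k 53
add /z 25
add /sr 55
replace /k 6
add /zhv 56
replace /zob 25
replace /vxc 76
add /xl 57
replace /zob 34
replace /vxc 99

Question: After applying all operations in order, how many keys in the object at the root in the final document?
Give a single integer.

Answer: 7

Derivation:
After op 1 (add /vxc 49): {"sr":[27,30],"vxc":49,"zob":[96,65,43]}
After op 2 (add /zob/0 38): {"sr":[27,30],"vxc":49,"zob":[38,96,65,43]}
After op 3 (remove /zob/0): {"sr":[27,30],"vxc":49,"zob":[96,65,43]}
After op 4 (replace /sr 30): {"sr":30,"vxc":49,"zob":[96,65,43]}
After op 5 (replace /sr 85): {"sr":85,"vxc":49,"zob":[96,65,43]}
After op 6 (replace /zob 7): {"sr":85,"vxc":49,"zob":7}
After op 7 (replace /vxc 26): {"sr":85,"vxc":26,"zob":7}
After op 8 (add /k 76): {"k":76,"sr":85,"vxc":26,"zob":7}
After op 9 (replace /k 9): {"k":9,"sr":85,"vxc":26,"zob":7}
After op 10 (add /k 53): {"k":53,"sr":85,"vxc":26,"zob":7}
After op 11 (add /z 25): {"k":53,"sr":85,"vxc":26,"z":25,"zob":7}
After op 12 (add /sr 55): {"k":53,"sr":55,"vxc":26,"z":25,"zob":7}
After op 13 (replace /k 6): {"k":6,"sr":55,"vxc":26,"z":25,"zob":7}
After op 14 (add /zhv 56): {"k":6,"sr":55,"vxc":26,"z":25,"zhv":56,"zob":7}
After op 15 (replace /zob 25): {"k":6,"sr":55,"vxc":26,"z":25,"zhv":56,"zob":25}
After op 16 (replace /vxc 76): {"k":6,"sr":55,"vxc":76,"z":25,"zhv":56,"zob":25}
After op 17 (add /xl 57): {"k":6,"sr":55,"vxc":76,"xl":57,"z":25,"zhv":56,"zob":25}
After op 18 (replace /zob 34): {"k":6,"sr":55,"vxc":76,"xl":57,"z":25,"zhv":56,"zob":34}
After op 19 (replace /vxc 99): {"k":6,"sr":55,"vxc":99,"xl":57,"z":25,"zhv":56,"zob":34}
Size at the root: 7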